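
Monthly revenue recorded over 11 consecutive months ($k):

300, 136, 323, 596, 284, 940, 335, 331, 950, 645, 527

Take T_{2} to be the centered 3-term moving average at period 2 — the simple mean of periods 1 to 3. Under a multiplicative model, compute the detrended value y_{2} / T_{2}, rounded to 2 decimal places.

Trend T_2 = (300 + 136 + 323) / 3 = 759/3 = 253.0000
Ratio to trend: 136 / 253.0000 = 0.54

0.54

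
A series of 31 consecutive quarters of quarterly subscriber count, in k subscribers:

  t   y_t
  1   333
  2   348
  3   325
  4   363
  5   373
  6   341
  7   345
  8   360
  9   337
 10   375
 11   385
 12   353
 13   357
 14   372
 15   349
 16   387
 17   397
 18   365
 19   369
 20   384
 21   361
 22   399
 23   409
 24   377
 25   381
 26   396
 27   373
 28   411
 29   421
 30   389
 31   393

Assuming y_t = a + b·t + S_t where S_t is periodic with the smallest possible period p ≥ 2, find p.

6

First differences y_{t+1} − y_t: 15, -23, 38, 10, -32, 4, 15, -23, 38, 10, -32, 4, 15, -23, …
The difference pattern repeats every 6 terms and not for any smaller step, so p = 6.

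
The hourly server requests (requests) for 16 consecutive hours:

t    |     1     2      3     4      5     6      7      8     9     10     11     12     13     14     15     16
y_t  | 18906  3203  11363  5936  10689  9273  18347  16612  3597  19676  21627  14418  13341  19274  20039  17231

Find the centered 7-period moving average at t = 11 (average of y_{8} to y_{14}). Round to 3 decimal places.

15506.429

Sum of periods 8–14: 16612 + 3597 + 19676 + 21627 + 14418 + 13341 + 19274 = 108545
Divide by 7: 108545 / 7 = 15506.429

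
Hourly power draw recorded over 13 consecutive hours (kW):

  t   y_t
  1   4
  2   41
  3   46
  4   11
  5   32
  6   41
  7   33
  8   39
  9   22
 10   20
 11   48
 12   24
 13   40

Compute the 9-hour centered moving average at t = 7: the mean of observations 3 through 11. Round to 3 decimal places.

32.444

Sum of periods 3–11: 46 + 11 + 32 + 41 + 33 + 39 + 22 + 20 + 48 = 292
Divide by 9: 292 / 9 = 32.444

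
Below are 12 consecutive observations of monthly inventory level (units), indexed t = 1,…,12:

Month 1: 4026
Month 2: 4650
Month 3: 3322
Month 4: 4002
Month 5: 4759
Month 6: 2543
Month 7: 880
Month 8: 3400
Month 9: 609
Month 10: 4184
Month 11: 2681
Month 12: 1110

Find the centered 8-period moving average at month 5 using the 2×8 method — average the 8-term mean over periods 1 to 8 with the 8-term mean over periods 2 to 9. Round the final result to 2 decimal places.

Sum over 1–8: 4026 + 4650 + 3322 + 4002 + 4759 + 2543 + 880 + 3400 = 27582
Sum over 2–9: 4650 + 3322 + 4002 + 4759 + 2543 + 880 + 3400 + 609 = 24165
CMA at t=5 = (27582 + 24165) / (2·8) = 51747 / 16 = 3234.19

3234.19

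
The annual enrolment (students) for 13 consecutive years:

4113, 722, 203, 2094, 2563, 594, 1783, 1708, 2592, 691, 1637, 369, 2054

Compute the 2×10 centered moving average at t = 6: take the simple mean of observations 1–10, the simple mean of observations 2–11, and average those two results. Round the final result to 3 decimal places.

1582.500

Sum over 1–10: 4113 + 722 + 203 + 2094 + 2563 + 594 + 1783 + 1708 + 2592 + 691 = 17063
Sum over 2–11: 722 + 203 + 2094 + 2563 + 594 + 1783 + 1708 + 2592 + 691 + 1637 = 14587
CMA at t=6 = (17063 + 14587) / (2·10) = 31650 / 20 = 1582.500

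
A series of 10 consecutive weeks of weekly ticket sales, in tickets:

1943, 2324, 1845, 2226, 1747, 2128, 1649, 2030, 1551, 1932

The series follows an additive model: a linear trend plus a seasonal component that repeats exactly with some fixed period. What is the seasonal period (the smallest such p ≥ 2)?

First differences y_{t+1} − y_t: 381, -479, 381, -479, 381, -479, …
The difference pattern repeats every 2 terms and not for any smaller step, so p = 2.

2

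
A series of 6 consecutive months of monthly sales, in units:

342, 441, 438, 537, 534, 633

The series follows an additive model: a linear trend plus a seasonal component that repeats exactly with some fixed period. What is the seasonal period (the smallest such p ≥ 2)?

First differences y_{t+1} − y_t: 99, -3, 99, -3, 99, …
The difference pattern repeats every 2 terms and not for any smaller step, so p = 2.

2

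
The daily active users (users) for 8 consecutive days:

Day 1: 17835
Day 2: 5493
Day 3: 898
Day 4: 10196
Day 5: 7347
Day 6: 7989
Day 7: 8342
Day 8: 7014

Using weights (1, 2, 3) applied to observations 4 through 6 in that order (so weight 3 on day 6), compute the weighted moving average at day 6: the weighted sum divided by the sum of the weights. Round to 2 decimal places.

8142.83

Weighted sum: 1·10196 + 2·7347 + 3·7989 = 10196 + 14694 + 23967 = 48857
Weight total: 1 + 2 + 3 = 6
WMA = 48857 / 6 = 8142.83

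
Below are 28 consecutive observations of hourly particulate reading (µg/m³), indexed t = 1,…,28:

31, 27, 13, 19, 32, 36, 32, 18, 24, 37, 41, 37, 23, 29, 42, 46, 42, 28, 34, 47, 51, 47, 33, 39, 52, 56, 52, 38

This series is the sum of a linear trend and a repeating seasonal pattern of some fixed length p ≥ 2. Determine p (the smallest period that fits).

First differences y_{t+1} − y_t: -4, -14, 6, 13, 4, -4, -14, 6, 13, 4, -4, -14, …
The difference pattern repeats every 5 terms and not for any smaller step, so p = 5.

5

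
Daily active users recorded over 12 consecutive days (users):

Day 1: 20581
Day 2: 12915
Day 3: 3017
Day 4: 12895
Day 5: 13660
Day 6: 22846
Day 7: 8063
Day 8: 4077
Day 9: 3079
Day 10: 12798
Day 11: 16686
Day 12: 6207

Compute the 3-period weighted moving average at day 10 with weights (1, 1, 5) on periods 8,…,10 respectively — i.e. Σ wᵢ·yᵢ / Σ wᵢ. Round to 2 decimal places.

Weighted sum: 1·4077 + 1·3079 + 5·12798 = 4077 + 3079 + 63990 = 71146
Weight total: 1 + 1 + 5 = 7
WMA = 71146 / 7 = 10163.71

10163.71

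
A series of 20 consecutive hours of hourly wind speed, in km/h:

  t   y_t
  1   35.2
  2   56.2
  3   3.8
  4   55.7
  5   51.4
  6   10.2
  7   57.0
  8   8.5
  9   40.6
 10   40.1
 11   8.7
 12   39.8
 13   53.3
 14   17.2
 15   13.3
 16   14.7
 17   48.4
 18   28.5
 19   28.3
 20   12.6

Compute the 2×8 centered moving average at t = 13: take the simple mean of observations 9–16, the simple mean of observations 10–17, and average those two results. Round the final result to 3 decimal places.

Sum over 9–16: 40.6 + 40.1 + 8.7 + 39.8 + 53.3 + 17.2 + 13.3 + 14.7 = 227.7
Sum over 10–17: 40.1 + 8.7 + 39.8 + 53.3 + 17.2 + 13.3 + 14.7 + 48.4 = 235.5
CMA at t=13 = (227.7 + 235.5) / (2·8) = 463.2 / 16 = 28.950

28.950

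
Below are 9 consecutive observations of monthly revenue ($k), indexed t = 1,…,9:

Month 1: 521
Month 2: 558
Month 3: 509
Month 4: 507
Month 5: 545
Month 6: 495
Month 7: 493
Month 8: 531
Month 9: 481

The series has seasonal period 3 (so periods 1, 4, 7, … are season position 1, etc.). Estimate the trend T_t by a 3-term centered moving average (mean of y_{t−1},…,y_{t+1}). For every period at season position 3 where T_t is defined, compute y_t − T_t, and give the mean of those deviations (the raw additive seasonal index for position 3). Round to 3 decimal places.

Season position 3 occurs at t = 3, 6 (where T_t is defined).
t=3: T_3 = 524.66667; y_3 − T_3 = 509 − 524.66667 = -15.66667
t=6: T_6 = 511.00000; y_6 − T_6 = 495 − 511.00000 = -16.00000
Mean deviation: (-15.66667 + -16.00000) / 2 = -15.833

-15.833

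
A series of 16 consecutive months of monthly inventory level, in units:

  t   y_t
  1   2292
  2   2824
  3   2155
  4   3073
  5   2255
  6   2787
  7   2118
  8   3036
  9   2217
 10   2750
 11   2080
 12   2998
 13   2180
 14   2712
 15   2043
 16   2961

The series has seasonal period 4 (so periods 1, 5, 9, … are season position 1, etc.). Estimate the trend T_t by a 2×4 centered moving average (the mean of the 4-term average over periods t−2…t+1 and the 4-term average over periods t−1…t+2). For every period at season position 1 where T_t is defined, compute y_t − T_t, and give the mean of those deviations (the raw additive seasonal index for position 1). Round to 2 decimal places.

-308.08

Season position 1 occurs at t = 5, 9, 13 (where T_t is defined).
t=5: T_5 = 2562.8750; y_5 − T_5 = 2255 − 2562.8750 = -307.8750
t=9: T_9 = 2525.5000; y_9 − T_9 = 2217 − 2525.5000 = -308.5000
t=13: T_13 = 2487.8750; y_13 − T_13 = 2180 − 2487.8750 = -307.8750
Mean deviation: (-307.8750 + -308.5000 + -307.8750) / 3 = -308.08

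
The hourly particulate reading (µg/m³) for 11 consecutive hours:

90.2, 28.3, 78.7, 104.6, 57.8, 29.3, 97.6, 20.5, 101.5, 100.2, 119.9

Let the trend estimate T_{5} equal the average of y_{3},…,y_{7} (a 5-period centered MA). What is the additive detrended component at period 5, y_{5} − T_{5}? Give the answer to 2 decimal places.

Trend T_5 = (78.7 + 104.6 + 57.8 + 29.3 + 97.6) / 5 = 368.0/5 = 73.6000
Detrended value: 57.8 − 73.6000 = -15.80

-15.80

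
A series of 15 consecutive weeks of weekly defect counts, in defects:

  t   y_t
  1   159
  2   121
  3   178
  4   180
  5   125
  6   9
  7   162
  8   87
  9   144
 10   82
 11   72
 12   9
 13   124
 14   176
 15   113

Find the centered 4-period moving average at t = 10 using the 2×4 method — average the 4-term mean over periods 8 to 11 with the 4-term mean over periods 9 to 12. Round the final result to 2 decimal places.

86.50

Sum over 8–11: 87 + 144 + 82 + 72 = 385
Sum over 9–12: 144 + 82 + 72 + 9 = 307
CMA at t=10 = (385 + 307) / (2·4) = 692 / 8 = 86.50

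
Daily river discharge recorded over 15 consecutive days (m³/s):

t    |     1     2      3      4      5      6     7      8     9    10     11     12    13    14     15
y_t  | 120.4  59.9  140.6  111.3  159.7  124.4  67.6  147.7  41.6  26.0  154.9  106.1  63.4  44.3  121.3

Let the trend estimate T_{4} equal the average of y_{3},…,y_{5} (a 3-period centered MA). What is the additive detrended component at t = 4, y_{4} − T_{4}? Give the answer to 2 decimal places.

-25.90

Trend T_4 = (140.6 + 111.3 + 159.7) / 3 = 411.6/3 = 137.2000
Detrended value: 111.3 − 137.2000 = -25.90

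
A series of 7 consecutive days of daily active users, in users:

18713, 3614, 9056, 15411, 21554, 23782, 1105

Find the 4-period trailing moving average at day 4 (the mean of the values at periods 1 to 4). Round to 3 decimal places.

11698.500

Sum of periods 1–4: 18713 + 3614 + 9056 + 15411 = 46794
Divide by 4: 46794 / 4 = 11698.500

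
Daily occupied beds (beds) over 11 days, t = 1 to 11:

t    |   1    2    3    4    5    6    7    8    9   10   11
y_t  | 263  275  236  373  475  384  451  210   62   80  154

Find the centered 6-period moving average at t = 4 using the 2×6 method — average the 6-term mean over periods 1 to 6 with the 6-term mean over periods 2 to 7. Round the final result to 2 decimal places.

350.00

Sum over 1–6: 263 + 275 + 236 + 373 + 475 + 384 = 2006
Sum over 2–7: 275 + 236 + 373 + 475 + 384 + 451 = 2194
CMA at t=4 = (2006 + 2194) / (2·6) = 4200 / 12 = 350.00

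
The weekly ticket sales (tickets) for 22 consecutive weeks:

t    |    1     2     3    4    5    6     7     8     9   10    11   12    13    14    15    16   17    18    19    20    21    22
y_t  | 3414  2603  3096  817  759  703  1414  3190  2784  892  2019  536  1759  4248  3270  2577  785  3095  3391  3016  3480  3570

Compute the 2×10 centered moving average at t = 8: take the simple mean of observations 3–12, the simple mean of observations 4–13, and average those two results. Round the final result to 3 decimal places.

Sum over 3–12: 3096 + 817 + 759 + 703 + 1414 + 3190 + 2784 + 892 + 2019 + 536 = 16210
Sum over 4–13: 817 + 759 + 703 + 1414 + 3190 + 2784 + 892 + 2019 + 536 + 1759 = 14873
CMA at t=8 = (16210 + 14873) / (2·10) = 31083 / 20 = 1554.150

1554.150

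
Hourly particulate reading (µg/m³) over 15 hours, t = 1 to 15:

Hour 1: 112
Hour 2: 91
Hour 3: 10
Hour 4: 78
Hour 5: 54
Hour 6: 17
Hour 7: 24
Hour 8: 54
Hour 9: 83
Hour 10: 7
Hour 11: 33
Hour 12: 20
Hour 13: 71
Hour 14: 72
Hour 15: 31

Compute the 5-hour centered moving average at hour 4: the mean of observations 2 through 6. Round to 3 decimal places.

50.000

Sum of periods 2–6: 91 + 10 + 78 + 54 + 17 = 250
Divide by 5: 250 / 5 = 50.000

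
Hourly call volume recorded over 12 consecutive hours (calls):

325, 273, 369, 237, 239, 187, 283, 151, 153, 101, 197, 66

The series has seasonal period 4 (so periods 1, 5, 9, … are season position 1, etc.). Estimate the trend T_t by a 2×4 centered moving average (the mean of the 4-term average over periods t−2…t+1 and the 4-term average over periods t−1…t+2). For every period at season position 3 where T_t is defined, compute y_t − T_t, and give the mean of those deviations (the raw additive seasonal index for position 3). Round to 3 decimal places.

Season position 3 occurs at t = 3, 7 (where T_t is defined).
t=3: T_3 = 290.25000; y_3 − T_3 = 369 − 290.25000 = 78.75000
t=7: T_7 = 204.25000; y_7 − T_7 = 283 − 204.25000 = 78.75000
Mean deviation: (78.75000 + 78.75000) / 2 = 78.750

78.750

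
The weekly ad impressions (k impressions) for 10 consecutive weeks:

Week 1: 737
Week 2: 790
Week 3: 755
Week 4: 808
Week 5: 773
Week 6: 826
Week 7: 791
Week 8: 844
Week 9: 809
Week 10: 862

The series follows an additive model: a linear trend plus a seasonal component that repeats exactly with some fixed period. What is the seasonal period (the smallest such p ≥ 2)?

2

First differences y_{t+1} − y_t: 53, -35, 53, -35, 53, -35, …
The difference pattern repeats every 2 terms and not for any smaller step, so p = 2.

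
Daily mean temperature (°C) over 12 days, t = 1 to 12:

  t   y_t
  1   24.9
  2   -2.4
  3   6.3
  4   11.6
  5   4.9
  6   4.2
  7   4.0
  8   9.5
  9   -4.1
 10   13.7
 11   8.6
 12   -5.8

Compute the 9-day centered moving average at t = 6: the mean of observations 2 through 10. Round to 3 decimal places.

5.300

Sum of periods 2–10: (-2.4) + 6.3 + 11.6 + 4.9 + 4.2 + 4.0 + 9.5 + (-4.1) + 13.7 = 47.7
Divide by 9: 47.7 / 9 = 5.300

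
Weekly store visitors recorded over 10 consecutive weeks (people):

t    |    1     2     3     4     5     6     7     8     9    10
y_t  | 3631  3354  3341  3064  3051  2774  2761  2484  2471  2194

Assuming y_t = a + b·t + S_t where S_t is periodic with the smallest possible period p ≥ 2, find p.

First differences y_{t+1} − y_t: -277, -13, -277, -13, -277, -13, …
The difference pattern repeats every 2 terms and not for any smaller step, so p = 2.

2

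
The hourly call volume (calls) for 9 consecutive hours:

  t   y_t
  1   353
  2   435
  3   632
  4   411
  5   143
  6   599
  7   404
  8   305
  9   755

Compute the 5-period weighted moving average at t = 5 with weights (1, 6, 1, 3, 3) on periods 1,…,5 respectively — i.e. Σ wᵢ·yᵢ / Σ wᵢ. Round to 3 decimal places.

Weighted sum: 1·353 + 6·435 + 1·632 + 3·411 + 3·143 = 353 + 2610 + 632 + 1233 + 429 = 5257
Weight total: 1 + 6 + 1 + 3 + 3 = 14
WMA = 5257 / 14 = 375.500

375.500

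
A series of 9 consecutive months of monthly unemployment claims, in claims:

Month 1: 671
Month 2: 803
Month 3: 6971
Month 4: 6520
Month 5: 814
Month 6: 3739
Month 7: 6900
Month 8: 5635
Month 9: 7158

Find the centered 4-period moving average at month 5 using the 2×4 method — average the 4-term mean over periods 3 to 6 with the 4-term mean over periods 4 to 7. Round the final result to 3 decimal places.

4502.125

Sum over 3–6: 6971 + 6520 + 814 + 3739 = 18044
Sum over 4–7: 6520 + 814 + 3739 + 6900 = 17973
CMA at t=5 = (18044 + 17973) / (2·4) = 36017 / 8 = 4502.125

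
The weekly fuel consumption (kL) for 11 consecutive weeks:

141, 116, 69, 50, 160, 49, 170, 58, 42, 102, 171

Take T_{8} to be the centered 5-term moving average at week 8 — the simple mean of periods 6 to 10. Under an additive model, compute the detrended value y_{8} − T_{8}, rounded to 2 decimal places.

-26.20

Trend T_8 = (49 + 170 + 58 + 42 + 102) / 5 = 421/5 = 84.2000
Detrended value: 58 − 84.2000 = -26.20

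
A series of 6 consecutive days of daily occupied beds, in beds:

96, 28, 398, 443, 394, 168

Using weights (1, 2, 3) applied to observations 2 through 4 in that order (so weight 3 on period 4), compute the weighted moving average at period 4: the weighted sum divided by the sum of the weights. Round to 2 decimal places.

Weighted sum: 1·28 + 2·398 + 3·443 = 28 + 796 + 1329 = 2153
Weight total: 1 + 2 + 3 = 6
WMA = 2153 / 6 = 358.83

358.83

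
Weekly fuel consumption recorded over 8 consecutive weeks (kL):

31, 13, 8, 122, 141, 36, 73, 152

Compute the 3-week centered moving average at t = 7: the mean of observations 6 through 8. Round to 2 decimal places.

Sum of periods 6–8: 36 + 73 + 152 = 261
Divide by 3: 261 / 3 = 87.00

87.00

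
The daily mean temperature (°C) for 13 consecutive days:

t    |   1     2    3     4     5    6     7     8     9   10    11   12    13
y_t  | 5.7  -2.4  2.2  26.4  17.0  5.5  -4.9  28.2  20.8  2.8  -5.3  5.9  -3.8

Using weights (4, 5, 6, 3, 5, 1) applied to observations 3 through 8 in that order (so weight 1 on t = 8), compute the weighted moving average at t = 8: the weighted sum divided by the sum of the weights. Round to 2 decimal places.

Weighted sum: 4·2.2 + 5·26.4 + 6·17.0 + 3·5.5 + 5·-4.9 + 1·28.2 = 8.8 + 132.0 + 102.0 + 16.5 + -24.5 + 28.2 = 263.0
Weight total: 4 + 5 + 6 + 3 + 5 + 1 = 24
WMA = 263.0 / 24 = 10.96

10.96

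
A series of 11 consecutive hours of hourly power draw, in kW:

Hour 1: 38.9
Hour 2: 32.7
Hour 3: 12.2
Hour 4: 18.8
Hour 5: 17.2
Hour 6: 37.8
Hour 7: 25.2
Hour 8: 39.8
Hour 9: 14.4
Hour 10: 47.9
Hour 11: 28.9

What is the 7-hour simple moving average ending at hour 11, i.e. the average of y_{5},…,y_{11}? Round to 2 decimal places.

30.17

Sum of periods 5–11: 17.2 + 37.8 + 25.2 + 39.8 + 14.4 + 47.9 + 28.9 = 211.2
Divide by 7: 211.2 / 7 = 30.17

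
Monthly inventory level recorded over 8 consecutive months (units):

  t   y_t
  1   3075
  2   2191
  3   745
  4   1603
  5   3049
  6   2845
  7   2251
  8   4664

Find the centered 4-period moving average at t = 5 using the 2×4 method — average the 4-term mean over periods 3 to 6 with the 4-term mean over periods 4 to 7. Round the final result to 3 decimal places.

2248.750

Sum over 3–6: 745 + 1603 + 3049 + 2845 = 8242
Sum over 4–7: 1603 + 3049 + 2845 + 2251 = 9748
CMA at t=5 = (8242 + 9748) / (2·4) = 17990 / 8 = 2248.750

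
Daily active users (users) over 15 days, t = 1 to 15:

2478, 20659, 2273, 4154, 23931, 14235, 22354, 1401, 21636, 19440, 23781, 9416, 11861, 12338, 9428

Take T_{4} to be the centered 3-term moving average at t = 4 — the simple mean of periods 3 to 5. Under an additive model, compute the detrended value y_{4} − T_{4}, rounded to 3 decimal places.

Trend T_4 = (2273 + 4154 + 23931) / 3 = 30358/3 = 10119.33333
Detrended value: 4154 − 10119.33333 = -5965.333

-5965.333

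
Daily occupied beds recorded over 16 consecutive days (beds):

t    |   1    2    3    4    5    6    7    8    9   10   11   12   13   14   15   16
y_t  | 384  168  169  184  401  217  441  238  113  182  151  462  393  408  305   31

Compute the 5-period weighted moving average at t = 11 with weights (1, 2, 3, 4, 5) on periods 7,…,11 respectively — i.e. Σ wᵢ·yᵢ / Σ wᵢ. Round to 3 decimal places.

182.600

Weighted sum: 1·441 + 2·238 + 3·113 + 4·182 + 5·151 = 441 + 476 + 339 + 728 + 755 = 2739
Weight total: 1 + 2 + 3 + 4 + 5 = 15
WMA = 2739 / 15 = 182.600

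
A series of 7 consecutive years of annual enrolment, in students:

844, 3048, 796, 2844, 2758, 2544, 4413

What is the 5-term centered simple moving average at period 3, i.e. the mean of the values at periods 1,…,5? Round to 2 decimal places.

2058.00

Sum of periods 1–5: 844 + 3048 + 796 + 2844 + 2758 = 10290
Divide by 5: 10290 / 5 = 2058.00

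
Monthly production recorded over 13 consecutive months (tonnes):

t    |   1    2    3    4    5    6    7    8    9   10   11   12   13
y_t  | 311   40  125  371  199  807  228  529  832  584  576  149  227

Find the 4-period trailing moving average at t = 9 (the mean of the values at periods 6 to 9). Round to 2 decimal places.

599.00

Sum of periods 6–9: 807 + 228 + 529 + 832 = 2396
Divide by 4: 2396 / 4 = 599.00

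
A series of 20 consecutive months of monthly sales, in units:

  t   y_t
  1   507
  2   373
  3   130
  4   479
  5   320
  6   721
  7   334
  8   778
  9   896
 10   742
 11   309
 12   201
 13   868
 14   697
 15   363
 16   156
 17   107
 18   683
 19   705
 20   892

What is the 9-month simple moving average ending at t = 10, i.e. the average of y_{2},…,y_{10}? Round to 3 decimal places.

Sum of periods 2–10: 373 + 130 + 479 + 320 + 721 + 334 + 778 + 896 + 742 = 4773
Divide by 9: 4773 / 9 = 530.333

530.333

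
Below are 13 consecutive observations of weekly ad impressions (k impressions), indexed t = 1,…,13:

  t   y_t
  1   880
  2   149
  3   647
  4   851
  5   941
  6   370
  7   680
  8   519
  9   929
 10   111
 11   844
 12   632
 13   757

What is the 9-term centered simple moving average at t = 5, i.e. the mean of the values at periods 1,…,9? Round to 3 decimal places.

Sum of periods 1–9: 880 + 149 + 647 + 851 + 941 + 370 + 680 + 519 + 929 = 5966
Divide by 9: 5966 / 9 = 662.889

662.889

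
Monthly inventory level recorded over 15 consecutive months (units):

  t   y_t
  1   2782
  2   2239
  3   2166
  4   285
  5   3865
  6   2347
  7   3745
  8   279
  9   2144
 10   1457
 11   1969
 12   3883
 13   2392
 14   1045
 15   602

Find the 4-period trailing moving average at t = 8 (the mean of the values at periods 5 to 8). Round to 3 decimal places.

2559.000

Sum of periods 5–8: 3865 + 2347 + 3745 + 279 = 10236
Divide by 4: 10236 / 4 = 2559.000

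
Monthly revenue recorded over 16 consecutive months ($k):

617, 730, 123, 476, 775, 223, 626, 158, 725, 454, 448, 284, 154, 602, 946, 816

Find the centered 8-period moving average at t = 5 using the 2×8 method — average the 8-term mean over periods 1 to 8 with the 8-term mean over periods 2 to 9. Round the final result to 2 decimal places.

472.75

Sum over 1–8: 617 + 730 + 123 + 476 + 775 + 223 + 626 + 158 = 3728
Sum over 2–9: 730 + 123 + 476 + 775 + 223 + 626 + 158 + 725 = 3836
CMA at t=5 = (3728 + 3836) / (2·8) = 7564 / 16 = 472.75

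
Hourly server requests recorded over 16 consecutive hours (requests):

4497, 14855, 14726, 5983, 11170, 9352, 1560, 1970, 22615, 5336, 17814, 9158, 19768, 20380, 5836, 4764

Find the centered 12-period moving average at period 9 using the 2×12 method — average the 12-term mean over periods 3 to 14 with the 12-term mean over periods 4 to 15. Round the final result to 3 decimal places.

Sum over 3–14: 14726 + 5983 + 11170 + 9352 + 1560 + 1970 + 22615 + 5336 + 17814 + 9158 + 19768 + 20380 = 139832
Sum over 4–15: 5983 + 11170 + 9352 + 1560 + 1970 + 22615 + 5336 + 17814 + 9158 + 19768 + 20380 + 5836 = 130942
CMA at t=9 = (139832 + 130942) / (2·12) = 270774 / 24 = 11282.250

11282.250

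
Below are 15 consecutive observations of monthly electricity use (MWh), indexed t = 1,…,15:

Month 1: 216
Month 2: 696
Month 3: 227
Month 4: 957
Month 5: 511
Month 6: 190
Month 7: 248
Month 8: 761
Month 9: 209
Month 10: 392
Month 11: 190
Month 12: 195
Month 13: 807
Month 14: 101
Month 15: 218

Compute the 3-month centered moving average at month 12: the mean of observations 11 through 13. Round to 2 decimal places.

Sum of periods 11–13: 190 + 195 + 807 = 1192
Divide by 3: 1192 / 3 = 397.33

397.33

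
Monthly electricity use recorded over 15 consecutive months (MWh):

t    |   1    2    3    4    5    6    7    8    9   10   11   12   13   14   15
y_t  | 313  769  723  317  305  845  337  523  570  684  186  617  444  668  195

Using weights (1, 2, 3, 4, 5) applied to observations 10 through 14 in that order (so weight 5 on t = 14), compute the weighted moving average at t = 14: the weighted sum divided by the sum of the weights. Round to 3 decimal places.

Weighted sum: 1·684 + 2·186 + 3·617 + 4·444 + 5·668 = 684 + 372 + 1851 + 1776 + 3340 = 8023
Weight total: 1 + 2 + 3 + 4 + 5 = 15
WMA = 8023 / 15 = 534.867

534.867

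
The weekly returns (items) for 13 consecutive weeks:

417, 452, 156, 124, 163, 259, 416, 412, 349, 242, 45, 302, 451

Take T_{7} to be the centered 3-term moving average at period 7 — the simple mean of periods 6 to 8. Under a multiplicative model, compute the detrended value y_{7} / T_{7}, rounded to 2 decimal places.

1.15

Trend T_7 = (259 + 416 + 412) / 3 = 1087/3 = 362.3333
Ratio to trend: 416 / 362.3333 = 1.15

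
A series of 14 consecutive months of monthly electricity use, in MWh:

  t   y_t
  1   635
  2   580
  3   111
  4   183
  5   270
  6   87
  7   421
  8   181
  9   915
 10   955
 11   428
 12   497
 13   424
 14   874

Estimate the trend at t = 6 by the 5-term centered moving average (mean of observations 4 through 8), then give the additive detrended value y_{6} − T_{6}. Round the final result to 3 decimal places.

Trend T_6 = (183 + 270 + 87 + 421 + 181) / 5 = 1142/5 = 228.40000
Detrended value: 87 − 228.40000 = -141.400

-141.400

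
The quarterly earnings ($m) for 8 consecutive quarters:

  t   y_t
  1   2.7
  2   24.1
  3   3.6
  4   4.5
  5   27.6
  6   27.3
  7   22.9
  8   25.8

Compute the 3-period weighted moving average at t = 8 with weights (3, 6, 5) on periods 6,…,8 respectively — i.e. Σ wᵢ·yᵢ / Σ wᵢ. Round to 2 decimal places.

24.88

Weighted sum: 3·27.3 + 6·22.9 + 5·25.8 = 81.9 + 137.4 + 129.0 = 348.3
Weight total: 3 + 6 + 5 = 14
WMA = 348.3 / 14 = 24.88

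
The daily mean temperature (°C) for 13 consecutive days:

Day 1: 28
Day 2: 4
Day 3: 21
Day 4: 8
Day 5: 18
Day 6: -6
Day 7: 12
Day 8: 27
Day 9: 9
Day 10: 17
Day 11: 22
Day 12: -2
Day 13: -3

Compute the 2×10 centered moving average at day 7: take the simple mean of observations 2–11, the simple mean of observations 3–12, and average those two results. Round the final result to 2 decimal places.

12.90

Sum over 2–11: 4 + 21 + 8 + 18 + (-6) + 12 + 27 + 9 + 17 + 22 = 132
Sum over 3–12: 21 + 8 + 18 + (-6) + 12 + 27 + 9 + 17 + 22 + (-2) = 126
CMA at t=7 = (132 + 126) / (2·10) = 258 / 20 = 12.90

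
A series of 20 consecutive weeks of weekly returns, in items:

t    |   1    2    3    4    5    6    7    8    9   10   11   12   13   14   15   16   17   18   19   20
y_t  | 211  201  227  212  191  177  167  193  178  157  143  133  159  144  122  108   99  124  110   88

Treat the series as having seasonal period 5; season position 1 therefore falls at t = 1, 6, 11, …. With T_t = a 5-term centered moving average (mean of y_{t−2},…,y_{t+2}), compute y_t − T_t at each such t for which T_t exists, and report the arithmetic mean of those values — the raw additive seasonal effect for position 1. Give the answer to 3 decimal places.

Season position 1 occurs at t = 6, 11, 16 (where T_t is defined).
t=6: T_6 = 188.00000; y_6 − T_6 = 177 − 188.00000 = -11.00000
t=11: T_11 = 154.00000; y_11 − T_11 = 143 − 154.00000 = -11.00000
t=16: T_16 = 119.40000; y_16 − T_16 = 108 − 119.40000 = -11.40000
Mean deviation: (-11.00000 + -11.00000 + -11.40000) / 3 = -11.133

-11.133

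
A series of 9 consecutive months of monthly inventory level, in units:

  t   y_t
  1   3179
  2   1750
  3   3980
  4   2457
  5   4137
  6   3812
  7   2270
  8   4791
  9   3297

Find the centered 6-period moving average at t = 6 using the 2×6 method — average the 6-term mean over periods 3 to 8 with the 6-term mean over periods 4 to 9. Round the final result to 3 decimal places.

Sum over 3–8: 3980 + 2457 + 4137 + 3812 + 2270 + 4791 = 21447
Sum over 4–9: 2457 + 4137 + 3812 + 2270 + 4791 + 3297 = 20764
CMA at t=6 = (21447 + 20764) / (2·6) = 42211 / 12 = 3517.583

3517.583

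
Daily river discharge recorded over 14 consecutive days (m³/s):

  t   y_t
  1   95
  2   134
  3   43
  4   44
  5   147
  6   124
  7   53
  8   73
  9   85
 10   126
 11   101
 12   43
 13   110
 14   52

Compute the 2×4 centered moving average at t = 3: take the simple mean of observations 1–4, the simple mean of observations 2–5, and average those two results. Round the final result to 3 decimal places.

Sum over 1–4: 95 + 134 + 43 + 44 = 316
Sum over 2–5: 134 + 43 + 44 + 147 = 368
CMA at t=3 = (316 + 368) / (2·4) = 684 / 8 = 85.500

85.500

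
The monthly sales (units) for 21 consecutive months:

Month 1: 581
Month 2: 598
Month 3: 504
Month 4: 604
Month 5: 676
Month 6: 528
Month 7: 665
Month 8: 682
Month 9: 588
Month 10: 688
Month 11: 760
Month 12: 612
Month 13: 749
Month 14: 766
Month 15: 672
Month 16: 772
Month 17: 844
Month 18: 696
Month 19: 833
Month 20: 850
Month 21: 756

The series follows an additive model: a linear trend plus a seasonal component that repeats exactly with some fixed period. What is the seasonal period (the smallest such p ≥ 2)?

6

First differences y_{t+1} − y_t: 17, -94, 100, 72, -148, 137, 17, -94, 100, 72, -148, 137, 17, -94, …
The difference pattern repeats every 6 terms and not for any smaller step, so p = 6.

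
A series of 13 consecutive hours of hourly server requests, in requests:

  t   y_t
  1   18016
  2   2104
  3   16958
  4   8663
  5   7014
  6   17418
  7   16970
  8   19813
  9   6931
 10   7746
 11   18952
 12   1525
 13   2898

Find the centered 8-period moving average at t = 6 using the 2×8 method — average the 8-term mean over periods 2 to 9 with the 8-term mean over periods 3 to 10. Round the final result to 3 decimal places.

12336.500

Sum over 2–9: 2104 + 16958 + 8663 + 7014 + 17418 + 16970 + 19813 + 6931 = 95871
Sum over 3–10: 16958 + 8663 + 7014 + 17418 + 16970 + 19813 + 6931 + 7746 = 101513
CMA at t=6 = (95871 + 101513) / (2·8) = 197384 / 16 = 12336.500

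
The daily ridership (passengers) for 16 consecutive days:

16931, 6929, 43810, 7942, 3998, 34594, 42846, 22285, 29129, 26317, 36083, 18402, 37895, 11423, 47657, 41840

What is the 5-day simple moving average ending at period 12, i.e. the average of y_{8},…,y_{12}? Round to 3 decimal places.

26443.200

Sum of periods 8–12: 22285 + 29129 + 26317 + 36083 + 18402 = 132216
Divide by 5: 132216 / 5 = 26443.200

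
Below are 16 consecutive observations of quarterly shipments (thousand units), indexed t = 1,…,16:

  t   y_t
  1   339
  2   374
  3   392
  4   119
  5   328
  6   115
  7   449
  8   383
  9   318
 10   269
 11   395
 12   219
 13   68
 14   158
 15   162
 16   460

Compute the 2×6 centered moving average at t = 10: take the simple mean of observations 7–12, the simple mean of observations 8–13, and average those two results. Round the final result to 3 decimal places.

307.083

Sum over 7–12: 449 + 383 + 318 + 269 + 395 + 219 = 2033
Sum over 8–13: 383 + 318 + 269 + 395 + 219 + 68 = 1652
CMA at t=10 = (2033 + 1652) / (2·6) = 3685 / 12 = 307.083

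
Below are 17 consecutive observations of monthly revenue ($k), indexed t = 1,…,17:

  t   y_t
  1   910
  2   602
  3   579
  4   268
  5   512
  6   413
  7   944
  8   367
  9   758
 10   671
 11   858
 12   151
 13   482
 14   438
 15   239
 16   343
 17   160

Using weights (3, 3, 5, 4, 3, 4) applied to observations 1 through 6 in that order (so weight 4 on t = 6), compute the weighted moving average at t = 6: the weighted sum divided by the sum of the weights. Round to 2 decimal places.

531.41

Weighted sum: 3·910 + 3·602 + 5·579 + 4·268 + 3·512 + 4·413 = 2730 + 1806 + 2895 + 1072 + 1536 + 1652 = 11691
Weight total: 3 + 3 + 5 + 4 + 3 + 4 = 22
WMA = 11691 / 22 = 531.41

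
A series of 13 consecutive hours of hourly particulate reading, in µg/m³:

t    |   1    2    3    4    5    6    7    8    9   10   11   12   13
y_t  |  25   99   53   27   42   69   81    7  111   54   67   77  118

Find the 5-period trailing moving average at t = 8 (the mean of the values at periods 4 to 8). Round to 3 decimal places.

45.200

Sum of periods 4–8: 27 + 42 + 69 + 81 + 7 = 226
Divide by 5: 226 / 5 = 45.200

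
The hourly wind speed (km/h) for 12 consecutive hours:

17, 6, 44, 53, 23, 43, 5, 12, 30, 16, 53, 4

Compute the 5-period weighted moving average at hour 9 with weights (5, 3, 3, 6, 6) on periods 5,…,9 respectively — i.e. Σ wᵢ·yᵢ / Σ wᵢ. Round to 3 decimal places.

Weighted sum: 5·23 + 3·43 + 3·5 + 6·12 + 6·30 = 115 + 129 + 15 + 72 + 180 = 511
Weight total: 5 + 3 + 3 + 6 + 6 = 23
WMA = 511 / 23 = 22.217

22.217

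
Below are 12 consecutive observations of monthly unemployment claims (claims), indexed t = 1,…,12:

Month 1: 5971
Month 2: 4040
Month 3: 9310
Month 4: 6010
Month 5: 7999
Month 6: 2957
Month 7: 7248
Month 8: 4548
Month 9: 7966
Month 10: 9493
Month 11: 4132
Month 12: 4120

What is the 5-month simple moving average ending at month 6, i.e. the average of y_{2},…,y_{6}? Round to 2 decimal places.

Sum of periods 2–6: 4040 + 9310 + 6010 + 7999 + 2957 = 30316
Divide by 5: 30316 / 5 = 6063.20

6063.20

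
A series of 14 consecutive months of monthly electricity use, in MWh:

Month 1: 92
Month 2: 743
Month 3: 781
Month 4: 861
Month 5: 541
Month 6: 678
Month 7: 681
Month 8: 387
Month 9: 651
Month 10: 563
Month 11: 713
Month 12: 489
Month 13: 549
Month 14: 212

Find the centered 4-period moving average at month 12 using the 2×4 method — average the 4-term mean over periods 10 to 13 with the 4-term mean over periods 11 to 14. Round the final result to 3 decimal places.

534.625

Sum over 10–13: 563 + 713 + 489 + 549 = 2314
Sum over 11–14: 713 + 489 + 549 + 212 = 1963
CMA at t=12 = (2314 + 1963) / (2·4) = 4277 / 8 = 534.625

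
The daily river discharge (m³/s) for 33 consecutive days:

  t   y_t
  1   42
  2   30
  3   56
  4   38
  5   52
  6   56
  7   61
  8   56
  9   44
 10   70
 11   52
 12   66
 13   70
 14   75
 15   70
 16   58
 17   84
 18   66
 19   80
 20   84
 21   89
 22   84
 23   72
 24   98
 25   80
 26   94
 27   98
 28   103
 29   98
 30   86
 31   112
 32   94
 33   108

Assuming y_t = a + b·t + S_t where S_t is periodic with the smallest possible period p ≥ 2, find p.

7

First differences y_{t+1} − y_t: -12, 26, -18, 14, 4, 5, -5, -12, 26, -18, 14, 4, 5, -5, -12, 26, …
The difference pattern repeats every 7 terms and not for any smaller step, so p = 7.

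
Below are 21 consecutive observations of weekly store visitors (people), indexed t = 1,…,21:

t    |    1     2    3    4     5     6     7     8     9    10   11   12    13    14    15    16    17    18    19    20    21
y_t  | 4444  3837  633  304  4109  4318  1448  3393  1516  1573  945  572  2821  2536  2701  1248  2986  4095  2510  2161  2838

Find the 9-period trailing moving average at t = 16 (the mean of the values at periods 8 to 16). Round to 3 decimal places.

Sum of periods 8–16: 3393 + 1516 + 1573 + 945 + 572 + 2821 + 2536 + 2701 + 1248 = 17305
Divide by 9: 17305 / 9 = 1922.778

1922.778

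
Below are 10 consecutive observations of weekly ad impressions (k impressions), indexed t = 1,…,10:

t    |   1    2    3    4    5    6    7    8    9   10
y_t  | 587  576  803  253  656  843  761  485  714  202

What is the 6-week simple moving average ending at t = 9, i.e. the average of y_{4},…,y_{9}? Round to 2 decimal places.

618.67

Sum of periods 4–9: 253 + 656 + 843 + 761 + 485 + 714 = 3712
Divide by 6: 3712 / 6 = 618.67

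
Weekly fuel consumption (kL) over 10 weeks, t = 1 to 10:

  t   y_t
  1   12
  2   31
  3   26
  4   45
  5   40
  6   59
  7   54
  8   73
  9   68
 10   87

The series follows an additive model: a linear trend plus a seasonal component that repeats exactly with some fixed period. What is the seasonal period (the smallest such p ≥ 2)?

2

First differences y_{t+1} − y_t: 19, -5, 19, -5, 19, -5, …
The difference pattern repeats every 2 terms and not for any smaller step, so p = 2.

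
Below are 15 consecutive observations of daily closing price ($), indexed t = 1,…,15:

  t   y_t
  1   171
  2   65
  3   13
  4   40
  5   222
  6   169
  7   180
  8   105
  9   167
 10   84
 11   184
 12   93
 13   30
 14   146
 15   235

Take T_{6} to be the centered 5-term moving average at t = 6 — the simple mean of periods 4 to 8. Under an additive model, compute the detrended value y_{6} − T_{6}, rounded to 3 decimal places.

Trend T_6 = (40 + 222 + 169 + 180 + 105) / 5 = 716/5 = 143.20000
Detrended value: 169 − 143.20000 = 25.800

25.800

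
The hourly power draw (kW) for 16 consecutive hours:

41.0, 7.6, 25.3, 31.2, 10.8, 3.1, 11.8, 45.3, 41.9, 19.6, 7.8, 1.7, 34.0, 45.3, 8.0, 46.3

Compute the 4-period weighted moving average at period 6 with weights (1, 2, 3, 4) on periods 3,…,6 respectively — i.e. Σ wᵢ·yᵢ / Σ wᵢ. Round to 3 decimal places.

13.250

Weighted sum: 1·25.3 + 2·31.2 + 3·10.8 + 4·3.1 = 25.3 + 62.4 + 32.4 + 12.4 = 132.5
Weight total: 1 + 2 + 3 + 4 = 10
WMA = 132.5 / 10 = 13.250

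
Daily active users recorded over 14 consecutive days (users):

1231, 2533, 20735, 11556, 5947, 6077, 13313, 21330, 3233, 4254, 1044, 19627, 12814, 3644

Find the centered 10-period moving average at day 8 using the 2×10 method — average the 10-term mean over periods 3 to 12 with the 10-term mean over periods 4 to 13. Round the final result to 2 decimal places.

10315.55

Sum over 3–12: 20735 + 11556 + 5947 + 6077 + 13313 + 21330 + 3233 + 4254 + 1044 + 19627 = 107116
Sum over 4–13: 11556 + 5947 + 6077 + 13313 + 21330 + 3233 + 4254 + 1044 + 19627 + 12814 = 99195
CMA at t=8 = (107116 + 99195) / (2·10) = 206311 / 20 = 10315.55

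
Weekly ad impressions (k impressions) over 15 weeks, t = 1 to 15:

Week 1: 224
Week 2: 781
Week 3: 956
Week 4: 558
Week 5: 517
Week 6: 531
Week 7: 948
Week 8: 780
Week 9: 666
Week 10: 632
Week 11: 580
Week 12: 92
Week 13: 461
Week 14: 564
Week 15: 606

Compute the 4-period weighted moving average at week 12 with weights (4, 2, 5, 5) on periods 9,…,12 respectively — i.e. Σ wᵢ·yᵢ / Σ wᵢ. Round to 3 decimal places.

455.500

Weighted sum: 4·666 + 2·632 + 5·580 + 5·92 = 2664 + 1264 + 2900 + 460 = 7288
Weight total: 4 + 2 + 5 + 5 = 16
WMA = 7288 / 16 = 455.500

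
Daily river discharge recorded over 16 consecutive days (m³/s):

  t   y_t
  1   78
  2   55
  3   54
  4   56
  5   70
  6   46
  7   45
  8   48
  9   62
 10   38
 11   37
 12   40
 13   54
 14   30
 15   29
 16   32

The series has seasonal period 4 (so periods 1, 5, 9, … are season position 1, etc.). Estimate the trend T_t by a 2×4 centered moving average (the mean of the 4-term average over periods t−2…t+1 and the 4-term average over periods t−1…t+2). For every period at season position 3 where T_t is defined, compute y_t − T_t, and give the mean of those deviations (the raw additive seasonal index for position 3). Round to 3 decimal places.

Season position 3 occurs at t = 3, 7, 11 (where T_t is defined).
t=3: T_3 = 59.75000; y_3 − T_3 = 54 − 59.75000 = -5.75000
t=7: T_7 = 51.25000; y_7 − T_7 = 45 − 51.25000 = -6.25000
t=11: T_11 = 43.25000; y_11 − T_11 = 37 − 43.25000 = -6.25000
Mean deviation: (-5.75000 + -6.25000 + -6.25000) / 3 = -6.083

-6.083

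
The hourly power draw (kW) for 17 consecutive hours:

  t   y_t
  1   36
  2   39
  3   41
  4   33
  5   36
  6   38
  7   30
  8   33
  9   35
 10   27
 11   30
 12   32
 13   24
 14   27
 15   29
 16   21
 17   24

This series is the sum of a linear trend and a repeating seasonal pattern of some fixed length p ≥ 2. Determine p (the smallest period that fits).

3

First differences y_{t+1} − y_t: 3, 2, -8, 3, 2, -8, 3, 2, …
The difference pattern repeats every 3 terms and not for any smaller step, so p = 3.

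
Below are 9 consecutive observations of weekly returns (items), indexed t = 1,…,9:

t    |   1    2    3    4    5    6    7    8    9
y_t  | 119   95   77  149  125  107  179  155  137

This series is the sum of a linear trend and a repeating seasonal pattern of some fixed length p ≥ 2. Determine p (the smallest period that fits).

3

First differences y_{t+1} − y_t: -24, -18, 72, -24, -18, 72, -24, -18, …
The difference pattern repeats every 3 terms and not for any smaller step, so p = 3.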